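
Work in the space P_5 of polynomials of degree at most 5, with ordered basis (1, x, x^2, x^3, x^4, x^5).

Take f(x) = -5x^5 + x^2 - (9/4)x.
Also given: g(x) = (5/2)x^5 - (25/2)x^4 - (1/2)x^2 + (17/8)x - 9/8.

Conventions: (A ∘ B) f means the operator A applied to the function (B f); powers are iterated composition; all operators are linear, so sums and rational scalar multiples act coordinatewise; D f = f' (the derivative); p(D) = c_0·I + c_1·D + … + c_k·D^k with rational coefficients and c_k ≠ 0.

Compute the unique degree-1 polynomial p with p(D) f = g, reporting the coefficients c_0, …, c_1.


D^0 f = -5x^5 + x^2 - (9/4)x
D^1 f = -25x^4 + 2x - 9/4
matching coefficients of g against c_0 f + c_1 Df + … from the top degree down determines the c_i
solution: c_0 = -1/2, c_1 = 1/2

c_0 = -1/2, c_1 = 1/2


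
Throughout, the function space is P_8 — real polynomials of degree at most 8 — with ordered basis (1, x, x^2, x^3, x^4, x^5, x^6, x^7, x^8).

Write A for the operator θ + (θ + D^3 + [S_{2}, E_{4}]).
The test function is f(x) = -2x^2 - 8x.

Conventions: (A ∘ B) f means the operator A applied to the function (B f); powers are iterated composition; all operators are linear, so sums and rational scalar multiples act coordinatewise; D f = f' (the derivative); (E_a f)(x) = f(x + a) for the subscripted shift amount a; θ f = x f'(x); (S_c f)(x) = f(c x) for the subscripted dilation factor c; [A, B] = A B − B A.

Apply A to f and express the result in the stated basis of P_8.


θ f = -4x^2 - 8x
θ f = -4x^2 - 8x
D f = -4x - 8
D D f = -4
D D D f = 0
E_{4} f = -2x^2 - 24x - 64
S_{2} E_{4} f = -8x^2 - 48x - 64
S_{2} f = -8x^2 - 16x
E_{4} S_{2} f = -8x^2 - 80x - 192
[S_{2}, E_{4}] f = 32x + 128
(θ + D^3 + [S_{2}, E_{4}]) f = -4x^2 + 24x + 128
(θ + (θ + D^3 + [S_{2}, E_{4}])) f = -8x^2 + 16x + 128

the image equals g(x) = -8x^2 + 16x + 128


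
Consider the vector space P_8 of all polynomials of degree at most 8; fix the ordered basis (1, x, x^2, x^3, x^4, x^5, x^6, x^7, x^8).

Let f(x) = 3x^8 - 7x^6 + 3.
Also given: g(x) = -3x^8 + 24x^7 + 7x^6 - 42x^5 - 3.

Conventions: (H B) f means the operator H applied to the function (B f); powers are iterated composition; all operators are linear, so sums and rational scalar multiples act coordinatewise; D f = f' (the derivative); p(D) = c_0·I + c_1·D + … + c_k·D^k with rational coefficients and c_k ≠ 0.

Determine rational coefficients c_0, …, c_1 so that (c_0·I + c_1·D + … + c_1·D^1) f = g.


p(D) = -I + D, i.e. c_0 = -1, c_1 = 1

D^0 f = 3x^8 - 7x^6 + 3
D^1 f = 24x^7 - 42x^5
matching coefficients of g against c_0 f + c_1 Df + … from the top degree down determines the c_i
solution: c_0 = -1, c_1 = 1


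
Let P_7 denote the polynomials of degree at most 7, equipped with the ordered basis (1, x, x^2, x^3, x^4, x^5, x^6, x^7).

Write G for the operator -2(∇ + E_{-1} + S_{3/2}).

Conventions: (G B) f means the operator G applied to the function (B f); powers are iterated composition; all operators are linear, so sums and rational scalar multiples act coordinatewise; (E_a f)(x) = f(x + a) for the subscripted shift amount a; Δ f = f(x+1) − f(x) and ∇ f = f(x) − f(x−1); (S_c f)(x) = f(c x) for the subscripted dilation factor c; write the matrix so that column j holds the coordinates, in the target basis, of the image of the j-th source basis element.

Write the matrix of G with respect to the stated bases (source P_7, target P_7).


image of 1: -4
image of x: -5x
image of x^2: -(13/2)x^2
image of x^3: -(35/4)x^3
image of x^4: -(97/8)x^4
image of x^5: -(275/16)x^5
image of x^6: -(793/32)x^6
image of x^7: -(2315/64)x^7
each image's coordinates form column j of the matrix

the matrix is [[-4, 0, 0, 0, 0, 0, 0, 0]; [0, -5, 0, 0, 0, 0, 0, 0]; [0, 0, -13/2, 0, 0, 0, 0, 0]; [0, 0, 0, -35/4, 0, 0, 0, 0]; [0, 0, 0, 0, -97/8, 0, 0, 0]; [0, 0, 0, 0, 0, -275/16, 0, 0]; [0, 0, 0, 0, 0, 0, -793/32, 0]; [0, 0, 0, 0, 0, 0, 0, -2315/64]] (rows listed top to bottom)


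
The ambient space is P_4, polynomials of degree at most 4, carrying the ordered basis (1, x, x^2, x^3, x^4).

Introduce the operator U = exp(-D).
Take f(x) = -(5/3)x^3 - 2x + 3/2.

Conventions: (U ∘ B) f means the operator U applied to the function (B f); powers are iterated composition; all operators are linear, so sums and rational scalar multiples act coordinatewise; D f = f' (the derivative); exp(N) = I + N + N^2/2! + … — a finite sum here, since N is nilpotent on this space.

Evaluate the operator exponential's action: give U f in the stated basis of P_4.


the result is g(x) = -(5/3)x^3 + 5x^2 - 7x + 31/6

order-1 term: 5x^2 + 2
order-2 term: -5x
order-3 term: 5/3
the series for exp(-D) f terminates at order 3
exp(-D) f = -(5/3)x^3 + 5x^2 - 7x + 31/6


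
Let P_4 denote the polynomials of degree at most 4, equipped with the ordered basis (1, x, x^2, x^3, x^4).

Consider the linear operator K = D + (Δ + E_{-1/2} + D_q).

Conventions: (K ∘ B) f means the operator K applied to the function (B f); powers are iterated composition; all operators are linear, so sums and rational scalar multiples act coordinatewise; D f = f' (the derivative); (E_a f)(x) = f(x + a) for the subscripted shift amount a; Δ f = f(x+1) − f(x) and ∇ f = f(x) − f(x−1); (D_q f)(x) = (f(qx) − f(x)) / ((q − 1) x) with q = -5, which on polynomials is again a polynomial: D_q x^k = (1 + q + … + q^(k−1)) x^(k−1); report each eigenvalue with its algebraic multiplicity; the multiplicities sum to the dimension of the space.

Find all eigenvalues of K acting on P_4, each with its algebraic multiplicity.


image of 1: 1
image of x: x + 5/2
image of x^2: x^2 - x + 5/4
image of x^3: x^3 + (51/2)x^2 + (15/4)x + 7/8
image of x^4: x^4 - 98x^3 + (15/2)x^2 + (7/2)x + 17/16
the matrix is upper triangular; its diagonal is (1, 1, 1, 1, 1)
for a triangular matrix the eigenvalues are the diagonal entries, with algebraic multiplicity their repetition count

λ = 1 (multiplicity 5)


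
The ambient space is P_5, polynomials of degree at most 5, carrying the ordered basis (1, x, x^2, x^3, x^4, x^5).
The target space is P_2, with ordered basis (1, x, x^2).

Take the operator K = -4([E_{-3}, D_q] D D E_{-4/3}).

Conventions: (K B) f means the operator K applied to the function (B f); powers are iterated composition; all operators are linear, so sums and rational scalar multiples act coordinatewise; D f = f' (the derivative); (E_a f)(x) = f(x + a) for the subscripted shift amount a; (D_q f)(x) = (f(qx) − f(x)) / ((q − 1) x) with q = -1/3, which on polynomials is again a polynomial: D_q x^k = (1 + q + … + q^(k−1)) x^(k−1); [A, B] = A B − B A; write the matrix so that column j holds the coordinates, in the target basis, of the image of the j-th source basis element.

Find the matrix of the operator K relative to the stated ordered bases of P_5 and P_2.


image of 1: 0
image of x: 0
image of x^2: 0
image of x^3: 0
image of x^4: -192
image of x^5: -(320/3)x + 2880
each image's coordinates form column j of the matrix

the matrix is [[0, 0, 0, 0, -192, 2880]; [0, 0, 0, 0, 0, -320/3]; [0, 0, 0, 0, 0, 0]] (rows listed top to bottom)


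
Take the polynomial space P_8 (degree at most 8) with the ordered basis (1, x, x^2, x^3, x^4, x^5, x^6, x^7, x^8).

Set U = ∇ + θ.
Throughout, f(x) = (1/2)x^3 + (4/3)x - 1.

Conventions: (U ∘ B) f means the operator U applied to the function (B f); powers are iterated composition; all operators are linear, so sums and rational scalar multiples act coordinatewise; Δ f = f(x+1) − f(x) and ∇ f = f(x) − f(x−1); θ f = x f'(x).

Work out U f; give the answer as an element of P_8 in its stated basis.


∇ f = (3/2)x^2 - (3/2)x + 11/6
θ f = (3/2)x^3 + (4/3)x
(∇ + θ) f = (3/2)x^3 + (3/2)x^2 - (1/6)x + 11/6

g(x) = (3/2)x^3 + (3/2)x^2 - (1/6)x + 11/6


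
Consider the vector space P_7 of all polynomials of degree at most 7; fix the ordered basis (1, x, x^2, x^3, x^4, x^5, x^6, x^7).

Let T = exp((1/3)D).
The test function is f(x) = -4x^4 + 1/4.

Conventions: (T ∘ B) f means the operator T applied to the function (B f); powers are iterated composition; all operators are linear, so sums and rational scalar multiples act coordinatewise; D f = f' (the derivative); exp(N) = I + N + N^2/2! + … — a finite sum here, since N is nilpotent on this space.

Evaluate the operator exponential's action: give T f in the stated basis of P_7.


order-1 term: -(16/3)x^3
order-2 term: -(8/3)x^2
order-3 term: -(16/27)x
order-4 term: -4/81
the series for exp((1/3)D) f terminates at order 4
exp((1/3)D) f = -4x^4 - (16/3)x^3 - (8/3)x^2 - (16/27)x + 65/324

the result is g(x) = -4x^4 - (16/3)x^3 - (8/3)x^2 - (16/27)x + 65/324


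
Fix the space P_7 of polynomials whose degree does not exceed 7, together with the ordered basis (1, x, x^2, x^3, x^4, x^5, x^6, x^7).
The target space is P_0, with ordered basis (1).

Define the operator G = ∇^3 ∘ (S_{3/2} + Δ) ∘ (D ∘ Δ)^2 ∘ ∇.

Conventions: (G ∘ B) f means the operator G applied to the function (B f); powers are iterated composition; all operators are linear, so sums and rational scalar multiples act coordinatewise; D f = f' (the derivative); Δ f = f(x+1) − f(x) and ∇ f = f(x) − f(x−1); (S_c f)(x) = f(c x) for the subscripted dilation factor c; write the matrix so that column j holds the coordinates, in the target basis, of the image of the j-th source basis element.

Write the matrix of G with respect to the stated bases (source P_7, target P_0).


the matrix is [[0, 0, 0, 0, 0, 0, 0, 0]] (rows listed top to bottom)

image of 1: 0
image of x: 0
image of x^2: 0
image of x^3: 0
image of x^4: 0
image of x^5: 0
image of x^6: 0
image of x^7: 0
each image's coordinates form column j of the matrix


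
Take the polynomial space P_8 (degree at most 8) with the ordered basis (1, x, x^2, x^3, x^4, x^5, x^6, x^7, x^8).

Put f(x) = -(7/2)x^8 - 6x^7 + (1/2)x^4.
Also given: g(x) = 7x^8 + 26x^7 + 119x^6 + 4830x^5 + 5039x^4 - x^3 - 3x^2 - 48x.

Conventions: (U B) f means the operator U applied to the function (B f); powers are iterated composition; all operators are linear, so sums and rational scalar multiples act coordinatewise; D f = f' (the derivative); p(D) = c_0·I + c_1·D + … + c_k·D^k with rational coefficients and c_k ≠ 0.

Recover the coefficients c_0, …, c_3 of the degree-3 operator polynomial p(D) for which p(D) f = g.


p(D) = -2·I − (1/2)·D − (1/2)·D^2 − 4·D^3, i.e. c_0 = -2, c_1 = -1/2, c_2 = -1/2, c_3 = -4

D^0 f = -(7/2)x^8 - 6x^7 + (1/2)x^4
D^1 f = -28x^7 - 42x^6 + 2x^3
D^2 f = -196x^6 - 252x^5 + 6x^2
D^3 f = -1176x^5 - 1260x^4 + 12x
matching coefficients of g against c_0 f + c_1 Df + … from the top degree down determines the c_i
solution: c_0 = -2, c_1 = -1/2, c_2 = -1/2, c_3 = -4


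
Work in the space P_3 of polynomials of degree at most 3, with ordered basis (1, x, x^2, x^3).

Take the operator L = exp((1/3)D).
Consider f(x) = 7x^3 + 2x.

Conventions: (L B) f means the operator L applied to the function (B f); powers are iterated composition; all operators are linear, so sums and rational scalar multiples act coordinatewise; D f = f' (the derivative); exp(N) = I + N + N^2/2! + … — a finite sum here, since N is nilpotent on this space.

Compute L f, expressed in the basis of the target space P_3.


g(x) = 7x^3 + 7x^2 + (13/3)x + 25/27

order-1 term: 7x^2 + 2/3
order-2 term: (7/3)x
order-3 term: 7/27
the series for exp((1/3)D) f terminates at order 3
exp((1/3)D) f = 7x^3 + 7x^2 + (13/3)x + 25/27


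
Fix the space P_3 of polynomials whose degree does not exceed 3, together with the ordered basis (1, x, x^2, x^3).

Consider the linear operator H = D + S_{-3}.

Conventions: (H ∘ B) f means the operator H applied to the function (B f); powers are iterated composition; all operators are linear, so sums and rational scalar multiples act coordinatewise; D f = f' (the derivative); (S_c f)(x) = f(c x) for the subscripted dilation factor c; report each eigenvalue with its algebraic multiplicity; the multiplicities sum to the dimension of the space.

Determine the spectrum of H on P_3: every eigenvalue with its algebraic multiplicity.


image of 1: 1
image of x: -3x + 1
image of x^2: 9x^2 + 2x
image of x^3: -27x^3 + 3x^2
the matrix is upper triangular; its diagonal is (1, -3, 9, -27)
for a triangular matrix the eigenvalues are the diagonal entries, with algebraic multiplicity their repetition count

λ = -27 (multiplicity 1), λ = -3 (multiplicity 1), λ = 1 (multiplicity 1), λ = 9 (multiplicity 1)


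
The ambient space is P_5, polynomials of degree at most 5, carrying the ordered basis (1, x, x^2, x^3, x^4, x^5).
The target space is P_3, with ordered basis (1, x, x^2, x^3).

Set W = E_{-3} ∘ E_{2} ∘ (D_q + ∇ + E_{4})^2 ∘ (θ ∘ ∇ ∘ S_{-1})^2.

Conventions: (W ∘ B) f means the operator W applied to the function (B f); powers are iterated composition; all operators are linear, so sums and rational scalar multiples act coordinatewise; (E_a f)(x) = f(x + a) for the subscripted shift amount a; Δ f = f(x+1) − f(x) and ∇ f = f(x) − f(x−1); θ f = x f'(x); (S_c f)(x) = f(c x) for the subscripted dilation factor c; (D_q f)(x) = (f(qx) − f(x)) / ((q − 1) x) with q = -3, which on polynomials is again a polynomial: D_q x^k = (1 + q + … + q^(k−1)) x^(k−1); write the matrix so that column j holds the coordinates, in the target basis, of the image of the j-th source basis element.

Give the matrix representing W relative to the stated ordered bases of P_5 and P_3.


the matrix is [[0, 0, 0, -132, -4404, -118230]; [0, 0, 0, -12, -996, -42630]; [0, 0, 0, 0, -72, -9780]; [0, 0, 0, 0, 0, -240]] (rows listed top to bottom)

image of 1: 0
image of x: 0
image of x^2: 0
image of x^3: -12x - 132
image of x^4: -72x^2 - 996x - 4404
image of x^5: -240x^3 - 9780x^2 - 42630x - 118230
each image's coordinates form column j of the matrix


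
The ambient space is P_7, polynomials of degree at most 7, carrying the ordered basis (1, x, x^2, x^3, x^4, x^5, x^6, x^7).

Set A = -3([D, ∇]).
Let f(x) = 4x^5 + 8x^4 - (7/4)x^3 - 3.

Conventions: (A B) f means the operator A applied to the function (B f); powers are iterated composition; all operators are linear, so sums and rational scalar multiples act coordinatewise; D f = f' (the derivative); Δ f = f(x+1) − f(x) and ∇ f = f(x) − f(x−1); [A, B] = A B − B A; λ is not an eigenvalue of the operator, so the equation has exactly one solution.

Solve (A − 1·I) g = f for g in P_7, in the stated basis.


the result is g(x) = -4x^5 - 8x^4 + (7/4)x^3 + 3

write g with unknown coordinates in the stated basis and equate coefficients in (A − 1·I) g = f
solving from the highest basis element down gives g = -4x^5 - 8x^4 + (7/4)x^3 + 3
check: A g = 0
so A g − 1·g = 4x^5 + 8x^4 - (7/4)x^3 - 3 = f ✓


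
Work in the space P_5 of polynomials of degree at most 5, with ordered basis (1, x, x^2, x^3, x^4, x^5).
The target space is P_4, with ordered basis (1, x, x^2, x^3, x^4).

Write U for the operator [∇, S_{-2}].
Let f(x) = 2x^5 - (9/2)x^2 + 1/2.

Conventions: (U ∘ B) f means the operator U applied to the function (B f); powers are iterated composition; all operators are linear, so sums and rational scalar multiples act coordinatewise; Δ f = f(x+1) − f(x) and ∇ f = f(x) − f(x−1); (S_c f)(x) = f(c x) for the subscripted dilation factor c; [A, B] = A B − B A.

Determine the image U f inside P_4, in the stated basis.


S_{-2} f = -64x^5 - 18x^2 + 1/2
∇ S_{-2} f = -320x^4 + 640x^3 - 640x^2 + 284x - 46
∇ f = 10x^4 - 20x^3 + 20x^2 - 19x + 13/2
S_{-2} ∇ f = 160x^4 + 160x^3 + 80x^2 + 38x + 13/2
[∇, S_{-2}] f = -480x^4 + 480x^3 - 720x^2 + 246x - 105/2

the image equals g(x) = -480x^4 + 480x^3 - 720x^2 + 246x - 105/2


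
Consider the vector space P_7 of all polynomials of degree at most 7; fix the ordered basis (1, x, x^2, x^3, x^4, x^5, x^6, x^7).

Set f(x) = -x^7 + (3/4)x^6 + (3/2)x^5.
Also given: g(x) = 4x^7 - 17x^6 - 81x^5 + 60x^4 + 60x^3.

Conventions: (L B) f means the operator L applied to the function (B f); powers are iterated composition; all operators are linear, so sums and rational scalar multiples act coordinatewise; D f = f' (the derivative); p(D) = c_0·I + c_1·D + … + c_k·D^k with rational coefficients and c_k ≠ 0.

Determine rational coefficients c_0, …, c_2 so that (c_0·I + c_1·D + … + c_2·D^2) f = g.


D^0 f = -x^7 + (3/4)x^6 + (3/2)x^5
D^1 f = -7x^6 + (9/2)x^5 + (15/2)x^4
D^2 f = -42x^5 + (45/2)x^4 + 30x^3
matching coefficients of g against c_0 f + c_1 Df + … from the top degree down determines the c_i
solution: c_0 = -4, c_1 = 2, c_2 = 2

c_0 = -4, c_1 = 2, c_2 = 2


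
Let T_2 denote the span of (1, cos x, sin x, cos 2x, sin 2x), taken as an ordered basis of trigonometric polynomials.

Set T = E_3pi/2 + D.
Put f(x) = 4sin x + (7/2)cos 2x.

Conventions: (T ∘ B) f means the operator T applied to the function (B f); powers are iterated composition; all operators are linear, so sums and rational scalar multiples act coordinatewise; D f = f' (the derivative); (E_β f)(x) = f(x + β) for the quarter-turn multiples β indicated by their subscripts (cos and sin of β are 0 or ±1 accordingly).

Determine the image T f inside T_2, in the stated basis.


the image equals g(x) = -(7/2)cos 2x - 7sin 2x

E_3pi/2 f = -4cos x - (7/2)cos 2x
D f = 4cos x - 7sin 2x
(E_3pi/2 + D) f = -(7/2)cos 2x - 7sin 2x


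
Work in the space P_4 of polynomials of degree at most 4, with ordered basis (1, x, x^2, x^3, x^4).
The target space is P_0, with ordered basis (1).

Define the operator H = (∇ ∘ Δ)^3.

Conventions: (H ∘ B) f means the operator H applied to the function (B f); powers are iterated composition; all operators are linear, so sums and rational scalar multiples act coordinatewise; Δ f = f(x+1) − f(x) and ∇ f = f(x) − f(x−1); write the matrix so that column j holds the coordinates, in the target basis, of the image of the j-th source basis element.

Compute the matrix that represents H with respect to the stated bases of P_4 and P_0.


image of 1: 0
image of x: 0
image of x^2: 0
image of x^3: 0
image of x^4: 0
each image's coordinates form column j of the matrix

the matrix is [[0, 0, 0, 0, 0]] (rows listed top to bottom)


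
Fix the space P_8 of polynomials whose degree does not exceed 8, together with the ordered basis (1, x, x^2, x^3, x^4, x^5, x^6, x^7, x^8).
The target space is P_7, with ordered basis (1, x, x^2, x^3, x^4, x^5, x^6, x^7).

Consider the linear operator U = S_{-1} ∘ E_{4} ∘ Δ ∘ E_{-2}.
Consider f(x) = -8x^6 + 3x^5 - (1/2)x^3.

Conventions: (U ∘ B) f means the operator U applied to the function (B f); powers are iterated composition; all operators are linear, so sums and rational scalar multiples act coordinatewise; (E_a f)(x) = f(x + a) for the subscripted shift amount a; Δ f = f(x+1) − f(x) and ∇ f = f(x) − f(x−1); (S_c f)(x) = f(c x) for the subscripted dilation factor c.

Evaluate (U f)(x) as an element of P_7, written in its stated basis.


g(x) = 48x^5 - 585x^4 + 2890x^3 - (14463/2)x^2 + (18321/2)x - 9393/2

E_{-2} f = -8x^6 + 99x^5 - 510x^4 + (2799/2)x^3 - 2157x^2 + 1770x - 604
Δ E_{-2} f = -48x^5 + 375x^4 - 1210x^3 + (4017/2)x^2 - (3417/2)x + 1187/2
E_{4} (Δ ∘ E_{-2}) f = -48x^5 - 585x^4 - 2890x^3 - (14463/2)x^2 - (18321/2)x - 9393/2
S_{-1} E_{4} (Δ ∘ E_{-2}) f = 48x^5 - 585x^4 + 2890x^3 - (14463/2)x^2 + (18321/2)x - 9393/2


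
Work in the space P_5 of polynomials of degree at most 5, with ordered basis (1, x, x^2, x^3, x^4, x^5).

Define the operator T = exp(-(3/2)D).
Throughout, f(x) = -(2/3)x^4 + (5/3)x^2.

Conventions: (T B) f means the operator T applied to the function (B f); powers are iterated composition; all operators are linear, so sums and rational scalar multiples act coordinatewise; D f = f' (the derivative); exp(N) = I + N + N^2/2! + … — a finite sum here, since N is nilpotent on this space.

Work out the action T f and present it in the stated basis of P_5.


the result is g(x) = -(2/3)x^4 + 4x^3 - (22/3)x^2 + 4x + 3/8

order-1 term: 4x^3 - 5x
order-2 term: -9x^2 + 15/4
order-3 term: 9x
order-4 term: -27/8
the series for exp(-(3/2)D) f terminates at order 4
exp(-(3/2)D) f = -(2/3)x^4 + 4x^3 - (22/3)x^2 + 4x + 3/8


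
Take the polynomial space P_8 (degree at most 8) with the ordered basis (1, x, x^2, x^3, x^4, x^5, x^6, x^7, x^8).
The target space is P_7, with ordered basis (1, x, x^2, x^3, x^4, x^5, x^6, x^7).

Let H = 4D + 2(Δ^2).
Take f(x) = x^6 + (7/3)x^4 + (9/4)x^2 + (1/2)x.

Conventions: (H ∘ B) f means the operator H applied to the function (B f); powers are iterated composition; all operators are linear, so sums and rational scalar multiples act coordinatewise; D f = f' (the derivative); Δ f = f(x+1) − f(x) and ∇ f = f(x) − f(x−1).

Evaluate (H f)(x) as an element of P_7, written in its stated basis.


D f = 6x^5 + (28/3)x^3 + (9/2)x + 1/2
(4D) f = 24x^5 + (112/3)x^3 + 18x + 2
Δ f = 6x^5 + 15x^4 + (88/3)x^3 + 29x^2 + (119/6)x + 73/12
Δ Δ f = 30x^4 + 120x^3 + 238x^2 + 236x + 595/6
(2(Δ^2)) f = 60x^4 + 240x^3 + 476x^2 + 472x + 595/3
(4D + 2(Δ^2)) f = 24x^5 + 60x^4 + (832/3)x^3 + 476x^2 + 490x + 601/3

the image equals g(x) = 24x^5 + 60x^4 + (832/3)x^3 + 476x^2 + 490x + 601/3


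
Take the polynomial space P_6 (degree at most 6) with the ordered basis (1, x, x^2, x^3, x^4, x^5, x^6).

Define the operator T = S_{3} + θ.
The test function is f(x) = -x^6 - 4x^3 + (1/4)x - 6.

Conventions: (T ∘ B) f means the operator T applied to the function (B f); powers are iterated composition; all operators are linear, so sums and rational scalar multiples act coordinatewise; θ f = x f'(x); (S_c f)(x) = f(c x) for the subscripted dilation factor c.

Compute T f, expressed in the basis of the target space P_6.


S_{3} f = -729x^6 - 108x^3 + (3/4)x - 6
θ f = -6x^6 - 12x^3 + (1/4)x
(S_{3} + θ) f = -735x^6 - 120x^3 + x - 6

the result is g(x) = -735x^6 - 120x^3 + x - 6


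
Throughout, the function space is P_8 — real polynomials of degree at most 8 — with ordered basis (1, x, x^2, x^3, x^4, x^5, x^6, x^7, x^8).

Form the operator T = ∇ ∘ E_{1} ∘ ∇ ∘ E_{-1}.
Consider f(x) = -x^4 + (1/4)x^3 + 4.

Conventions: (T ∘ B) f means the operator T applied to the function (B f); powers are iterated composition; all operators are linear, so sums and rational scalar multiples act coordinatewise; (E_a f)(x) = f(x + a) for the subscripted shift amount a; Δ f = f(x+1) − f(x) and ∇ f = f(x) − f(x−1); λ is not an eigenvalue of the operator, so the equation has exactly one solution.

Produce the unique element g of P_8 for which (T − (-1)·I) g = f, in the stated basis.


write g with unknown coordinates in the stated basis and equate coefficients in (T − (-1)·I) g = f
solving from the highest basis element down gives g = -x^4 + (1/4)x^3 + 12x^2 - (51/2)x - 9/2
check: T g = -12x^2 + (51/2)x + 17/2
so T g − (-1)·g = -x^4 + (1/4)x^3 + 4 = f ✓

g(x) = -x^4 + (1/4)x^3 + 12x^2 - (51/2)x - 9/2


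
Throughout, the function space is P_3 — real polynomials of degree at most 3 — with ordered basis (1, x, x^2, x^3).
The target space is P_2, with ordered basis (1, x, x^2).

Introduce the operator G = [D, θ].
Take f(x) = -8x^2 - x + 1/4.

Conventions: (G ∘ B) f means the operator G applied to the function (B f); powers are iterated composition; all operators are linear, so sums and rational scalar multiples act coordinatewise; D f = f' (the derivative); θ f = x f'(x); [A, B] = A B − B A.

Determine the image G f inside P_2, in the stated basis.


θ f = -16x^2 - x
D θ f = -32x - 1
D f = -16x - 1
θ D f = -16x
[D, θ] f = -16x - 1

the image equals g(x) = -16x - 1


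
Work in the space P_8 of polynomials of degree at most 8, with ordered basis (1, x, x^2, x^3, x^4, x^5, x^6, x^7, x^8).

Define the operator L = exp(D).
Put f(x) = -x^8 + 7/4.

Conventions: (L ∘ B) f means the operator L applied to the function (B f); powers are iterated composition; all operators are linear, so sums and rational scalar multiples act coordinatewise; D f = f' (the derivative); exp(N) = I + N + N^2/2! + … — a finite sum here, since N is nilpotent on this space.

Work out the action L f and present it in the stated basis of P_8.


order-1 term: -8x^7
order-2 term: -28x^6
order-3 term: -56x^5
order-4 term: -70x^4
order-5 term: -56x^3
order-6 term: -28x^2
order-7 term: -8x
order-8 term: -1
the series for exp(D) f terminates at order 8
exp(D) f = -x^8 - 8x^7 - 28x^6 - 56x^5 - 70x^4 - 56x^3 - 28x^2 - 8x + 3/4

the result is g(x) = -x^8 - 8x^7 - 28x^6 - 56x^5 - 70x^4 - 56x^3 - 28x^2 - 8x + 3/4


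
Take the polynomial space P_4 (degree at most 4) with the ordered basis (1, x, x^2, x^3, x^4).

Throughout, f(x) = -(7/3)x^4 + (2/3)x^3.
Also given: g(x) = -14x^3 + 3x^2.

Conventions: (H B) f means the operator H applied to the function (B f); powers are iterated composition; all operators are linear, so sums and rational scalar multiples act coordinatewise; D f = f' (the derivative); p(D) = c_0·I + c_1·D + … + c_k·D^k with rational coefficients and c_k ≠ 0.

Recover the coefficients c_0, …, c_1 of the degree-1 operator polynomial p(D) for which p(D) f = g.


D^0 f = -(7/3)x^4 + (2/3)x^3
D^1 f = -(28/3)x^3 + 2x^2
matching coefficients of g against c_0 f + c_1 Df + … from the top degree down determines the c_i
solution: c_0 = 0, c_1 = 3/2

p(D) = (3/2)·D, i.e. c_0 = 0, c_1 = 3/2


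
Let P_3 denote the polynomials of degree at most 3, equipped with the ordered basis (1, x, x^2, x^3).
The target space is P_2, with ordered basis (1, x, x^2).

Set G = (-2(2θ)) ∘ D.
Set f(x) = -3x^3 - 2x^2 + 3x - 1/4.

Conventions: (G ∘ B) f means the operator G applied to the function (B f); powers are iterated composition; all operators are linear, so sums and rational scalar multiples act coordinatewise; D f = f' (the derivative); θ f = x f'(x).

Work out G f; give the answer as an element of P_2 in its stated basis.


D f = -9x^2 - 4x + 3
θ D f = -18x^2 - 4x
(2θ) D f = -36x^2 - 8x
(-2(2θ)) D f = 72x^2 + 16x

the result is g(x) = 72x^2 + 16x


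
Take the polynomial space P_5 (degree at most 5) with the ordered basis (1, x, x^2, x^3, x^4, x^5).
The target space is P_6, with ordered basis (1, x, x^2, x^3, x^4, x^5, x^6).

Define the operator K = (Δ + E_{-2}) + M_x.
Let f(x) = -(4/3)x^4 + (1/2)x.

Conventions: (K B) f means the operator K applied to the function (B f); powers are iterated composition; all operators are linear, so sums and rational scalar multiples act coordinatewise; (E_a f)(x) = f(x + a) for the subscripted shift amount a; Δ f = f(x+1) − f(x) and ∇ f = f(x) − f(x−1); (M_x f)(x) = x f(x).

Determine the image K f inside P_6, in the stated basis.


Δ f = -(16/3)x^3 - 8x^2 - (16/3)x - 5/6
E_{-2} f = -(4/3)x^4 + (32/3)x^3 - 32x^2 + (259/6)x - 67/3
(Δ + E_{-2}) f = -(4/3)x^4 + (16/3)x^3 - 40x^2 + (227/6)x - 139/6
M_x f = -(4/3)x^5 + (1/2)x^2
((Δ + E_{-2}) + M_x) f = -(4/3)x^5 - (4/3)x^4 + (16/3)x^3 - (79/2)x^2 + (227/6)x - 139/6

the result is g(x) = -(4/3)x^5 - (4/3)x^4 + (16/3)x^3 - (79/2)x^2 + (227/6)x - 139/6


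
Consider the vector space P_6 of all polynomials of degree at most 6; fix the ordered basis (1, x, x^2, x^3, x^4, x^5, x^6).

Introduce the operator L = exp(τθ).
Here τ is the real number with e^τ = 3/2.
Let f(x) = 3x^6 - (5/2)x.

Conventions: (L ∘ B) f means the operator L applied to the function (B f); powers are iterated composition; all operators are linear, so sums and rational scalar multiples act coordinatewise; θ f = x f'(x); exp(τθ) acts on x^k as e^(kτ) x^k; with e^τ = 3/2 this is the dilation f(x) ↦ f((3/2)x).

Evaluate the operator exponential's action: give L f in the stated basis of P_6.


exp(τθ) x^k = e^(kτ) x^k; with e^τ = 3/2 this sends x^k to (3/2)^k x^k
x ↦ 3/2 x
x^6 ↦ 729/64 x^6
applying this coordinatewise to f: exp(τθ) f = (2187/64)x^6 - (15/4)x

g(x) = (2187/64)x^6 - (15/4)x


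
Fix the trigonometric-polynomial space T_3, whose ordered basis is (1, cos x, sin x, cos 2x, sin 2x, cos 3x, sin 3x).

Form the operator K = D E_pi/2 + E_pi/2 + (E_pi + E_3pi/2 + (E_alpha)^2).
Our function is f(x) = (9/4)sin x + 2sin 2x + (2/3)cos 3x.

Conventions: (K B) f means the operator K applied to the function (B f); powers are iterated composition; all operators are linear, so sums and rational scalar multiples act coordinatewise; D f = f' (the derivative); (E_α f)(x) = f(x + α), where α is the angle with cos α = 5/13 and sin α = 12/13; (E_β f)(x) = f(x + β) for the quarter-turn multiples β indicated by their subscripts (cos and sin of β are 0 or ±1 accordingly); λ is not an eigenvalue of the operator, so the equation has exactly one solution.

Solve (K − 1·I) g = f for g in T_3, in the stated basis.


write g with unknown coordinates in the stated basis and equate coefficients in (K − 1·I) g = f
solving from the highest basis element down gives g = -(135/1202)cos x - (2817/4808)sin x + (171364/372245)cos 2x - (114722/372245)sin 2x + (1/3)cos 3x + (276/2035)sin 3x
check: K g = -(135/1202)cos x + (8001/4808)sin x + (171364/372245)cos 2x + (629768/372245)sin 2x + cos 3x + (276/2035)sin 3x
so K g − 1·g = (9/4)sin x + 2sin 2x + (2/3)cos 3x = f ✓

g(x) = -(135/1202)cos x - (2817/4808)sin x + (171364/372245)cos 2x - (114722/372245)sin 2x + (1/3)cos 3x + (276/2035)sin 3x


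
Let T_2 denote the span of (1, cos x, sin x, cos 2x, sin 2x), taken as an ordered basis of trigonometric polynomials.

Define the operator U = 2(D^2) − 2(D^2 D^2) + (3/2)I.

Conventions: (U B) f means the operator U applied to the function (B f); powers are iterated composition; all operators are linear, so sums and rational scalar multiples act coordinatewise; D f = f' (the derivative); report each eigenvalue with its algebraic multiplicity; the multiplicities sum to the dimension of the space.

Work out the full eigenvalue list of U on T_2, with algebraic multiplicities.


image of 1: 3/2
image of cos x: -(5/2)cos x
image of sin x: -(5/2)sin x
image of cos 2x: -(77/2)cos 2x
image of sin 2x: -(77/2)sin 2x
the matrix is diagonal; its diagonal is (3/2, -5/2, -5/2, -77/2, -77/2)
for a triangular matrix the eigenvalues are the diagonal entries, with algebraic multiplicity their repetition count

λ = -77/2 (multiplicity 2), λ = -5/2 (multiplicity 2), λ = 3/2 (multiplicity 1)


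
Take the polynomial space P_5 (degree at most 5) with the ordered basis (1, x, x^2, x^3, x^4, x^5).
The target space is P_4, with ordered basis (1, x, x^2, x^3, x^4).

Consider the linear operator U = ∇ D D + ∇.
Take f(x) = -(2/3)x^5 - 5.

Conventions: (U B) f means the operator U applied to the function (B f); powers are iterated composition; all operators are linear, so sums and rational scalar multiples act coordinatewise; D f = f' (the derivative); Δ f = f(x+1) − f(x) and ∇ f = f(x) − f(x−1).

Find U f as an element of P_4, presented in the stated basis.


D f = -(10/3)x^4
D D f = -(40/3)x^3
∇ D D f = -40x^2 + 40x - 40/3
∇ f = -(10/3)x^4 + (20/3)x^3 - (20/3)x^2 + (10/3)x - 2/3
(∇ D D + ∇) f = -(10/3)x^4 + (20/3)x^3 - (140/3)x^2 + (130/3)x - 14

the result is g(x) = -(10/3)x^4 + (20/3)x^3 - (140/3)x^2 + (130/3)x - 14


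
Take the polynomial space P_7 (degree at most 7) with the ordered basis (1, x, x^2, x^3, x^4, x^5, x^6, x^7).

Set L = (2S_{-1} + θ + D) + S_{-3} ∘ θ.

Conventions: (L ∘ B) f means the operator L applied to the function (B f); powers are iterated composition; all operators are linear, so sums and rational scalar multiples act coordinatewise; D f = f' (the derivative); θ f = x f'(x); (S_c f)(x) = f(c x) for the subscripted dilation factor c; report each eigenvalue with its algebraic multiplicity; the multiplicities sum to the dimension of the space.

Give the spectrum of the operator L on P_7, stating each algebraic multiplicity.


λ = -15304 (multiplicity 1), λ = -1212 (multiplicity 1), λ = -80 (multiplicity 1), λ = -4 (multiplicity 1), λ = 2 (multiplicity 1), λ = 22 (multiplicity 1), λ = 330 (multiplicity 1), λ = 4382 (multiplicity 1)

image of 1: 2
image of x: -4x + 1
image of x^2: 22x^2 + 2x
image of x^3: -80x^3 + 3x^2
image of x^4: 330x^4 + 4x^3
image of x^5: -1212x^5 + 5x^4
image of x^6: 4382x^6 + 6x^5
image of x^7: -15304x^7 + 7x^6
the matrix is upper triangular; its diagonal is (2, -4, 22, -80, 330, -1212, 4382, -15304)
for a triangular matrix the eigenvalues are the diagonal entries, with algebraic multiplicity their repetition count


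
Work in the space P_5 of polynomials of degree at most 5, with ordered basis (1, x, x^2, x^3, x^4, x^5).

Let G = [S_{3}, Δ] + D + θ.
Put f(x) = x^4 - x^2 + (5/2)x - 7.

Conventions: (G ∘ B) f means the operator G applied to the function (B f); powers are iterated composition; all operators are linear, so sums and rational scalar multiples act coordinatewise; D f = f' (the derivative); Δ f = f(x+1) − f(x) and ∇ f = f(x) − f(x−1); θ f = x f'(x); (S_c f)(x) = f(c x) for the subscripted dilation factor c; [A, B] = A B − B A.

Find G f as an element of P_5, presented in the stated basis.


Δ f = 4x^3 + 6x^2 + 2x + 5/2
S_{3} Δ f = 108x^3 + 54x^2 + 6x + 5/2
S_{3} f = 81x^4 - 9x^2 + (15/2)x - 7
Δ S_{3} f = 324x^3 + 486x^2 + 306x + 159/2
[S_{3}, Δ] f = -216x^3 - 432x^2 - 300x - 77
D f = 4x^3 - 2x + 5/2
θ f = 4x^4 - 2x^2 + (5/2)x
([S_{3}, Δ] + D + θ) f = 4x^4 - 212x^3 - 434x^2 - (599/2)x - 149/2

the result is g(x) = 4x^4 - 212x^3 - 434x^2 - (599/2)x - 149/2


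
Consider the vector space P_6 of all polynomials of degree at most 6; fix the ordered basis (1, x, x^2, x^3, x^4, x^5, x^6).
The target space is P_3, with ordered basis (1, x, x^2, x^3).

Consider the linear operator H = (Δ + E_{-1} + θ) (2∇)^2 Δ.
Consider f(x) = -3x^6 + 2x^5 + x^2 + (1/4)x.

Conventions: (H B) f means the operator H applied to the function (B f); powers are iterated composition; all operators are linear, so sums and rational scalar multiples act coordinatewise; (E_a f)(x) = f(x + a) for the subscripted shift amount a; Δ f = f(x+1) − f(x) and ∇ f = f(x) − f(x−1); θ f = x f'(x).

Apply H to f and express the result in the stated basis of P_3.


Δ f = -18x^5 - 35x^4 - 40x^3 - 25x^2 - 6x + 1/4
∇ Δ f = -90x^4 + 40x^3 - 90x^2 + 20x - 4
(2∇) Δ f = -180x^4 + 80x^3 - 180x^2 + 40x - 8
∇ (2∇) Δ f = -720x^3 + 1320x^2 - 1320x + 480
(2∇) (2∇) Δ f = -1440x^3 + 2640x^2 - 2640x + 960
Δ (2∇)^2 Δ f = -4320x^2 + 960x - 1440
E_{-1} (2∇)^2 Δ f = -1440x^3 + 6960x^2 - 12240x + 7680
θ (2∇)^2 Δ f = -4320x^3 + 5280x^2 - 2640x
(Δ + E_{-1} + θ) (2∇)^2 Δ f = -5760x^3 + 7920x^2 - 13920x + 6240

g(x) = -5760x^3 + 7920x^2 - 13920x + 6240


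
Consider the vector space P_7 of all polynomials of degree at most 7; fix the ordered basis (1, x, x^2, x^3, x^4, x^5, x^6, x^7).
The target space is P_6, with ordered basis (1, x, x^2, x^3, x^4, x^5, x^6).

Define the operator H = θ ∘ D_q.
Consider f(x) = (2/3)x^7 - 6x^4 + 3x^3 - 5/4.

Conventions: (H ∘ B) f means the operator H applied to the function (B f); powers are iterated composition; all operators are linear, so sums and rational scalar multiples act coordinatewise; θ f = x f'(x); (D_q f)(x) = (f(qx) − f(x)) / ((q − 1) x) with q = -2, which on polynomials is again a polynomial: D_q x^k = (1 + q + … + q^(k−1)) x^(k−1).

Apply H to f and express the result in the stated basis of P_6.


D_q f = (86/3)x^6 + 30x^3 + 9x^2
θ D_q f = 172x^6 + 90x^3 + 18x^2

g(x) = 172x^6 + 90x^3 + 18x^2


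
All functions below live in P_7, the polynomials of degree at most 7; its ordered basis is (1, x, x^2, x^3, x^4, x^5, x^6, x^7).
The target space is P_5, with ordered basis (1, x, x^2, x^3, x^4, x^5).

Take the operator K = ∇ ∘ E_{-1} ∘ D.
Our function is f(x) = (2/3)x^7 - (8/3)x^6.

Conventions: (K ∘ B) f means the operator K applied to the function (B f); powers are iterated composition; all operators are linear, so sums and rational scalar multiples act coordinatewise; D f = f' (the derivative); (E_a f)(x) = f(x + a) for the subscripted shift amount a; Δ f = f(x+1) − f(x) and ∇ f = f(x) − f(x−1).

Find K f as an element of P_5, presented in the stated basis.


g(x) = 28x^5 - 290x^4 + (3400/3)x^3 - 2170x^2 + 2068x - 790

D f = (14/3)x^6 - 16x^5
E_{-1} D f = (14/3)x^6 - 44x^5 + 150x^4 - (760/3)x^3 + 230x^2 - 108x + 62/3
∇ E_{-1} D f = 28x^5 - 290x^4 + (3400/3)x^3 - 2170x^2 + 2068x - 790


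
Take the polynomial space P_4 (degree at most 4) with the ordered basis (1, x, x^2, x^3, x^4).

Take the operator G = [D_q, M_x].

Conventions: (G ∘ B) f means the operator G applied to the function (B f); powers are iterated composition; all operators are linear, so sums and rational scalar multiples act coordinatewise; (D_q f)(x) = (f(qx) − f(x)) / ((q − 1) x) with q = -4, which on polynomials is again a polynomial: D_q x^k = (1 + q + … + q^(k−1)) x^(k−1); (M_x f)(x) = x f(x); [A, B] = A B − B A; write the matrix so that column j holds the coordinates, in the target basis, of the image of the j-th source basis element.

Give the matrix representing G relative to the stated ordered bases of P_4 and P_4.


the matrix is [[1, 0, 0, 0, 0]; [0, -4, 0, 0, 0]; [0, 0, 16, 0, 0]; [0, 0, 0, -64, 0]; [0, 0, 0, 0, 256]] (rows listed top to bottom)

image of 1: 1
image of x: -4x
image of x^2: 16x^2
image of x^3: -64x^3
image of x^4: 256x^4
each image's coordinates form column j of the matrix


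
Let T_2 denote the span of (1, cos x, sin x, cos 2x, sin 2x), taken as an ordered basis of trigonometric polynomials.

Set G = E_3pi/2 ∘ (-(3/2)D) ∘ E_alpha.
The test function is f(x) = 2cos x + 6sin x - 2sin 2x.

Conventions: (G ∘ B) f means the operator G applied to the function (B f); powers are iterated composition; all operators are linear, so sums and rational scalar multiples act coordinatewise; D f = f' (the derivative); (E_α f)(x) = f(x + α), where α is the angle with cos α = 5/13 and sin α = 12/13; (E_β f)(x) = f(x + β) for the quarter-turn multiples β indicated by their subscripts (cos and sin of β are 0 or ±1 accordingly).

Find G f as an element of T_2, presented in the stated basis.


g(x) = -(123/13)cos x - (9/13)sin x + (714/169)cos 2x + (720/169)sin 2x

E_alpha f = (82/13)cos x + (6/13)sin x - (240/169)cos 2x + (238/169)sin 2x
D E_alpha f = (6/13)cos x - (82/13)sin x + (476/169)cos 2x + (480/169)sin 2x
(-(3/2)D) E_alpha f = -(9/13)cos x + (123/13)sin x - (714/169)cos 2x - (720/169)sin 2x
E_3pi/2 (-(3/2)D) E_alpha f = -(123/13)cos x - (9/13)sin x + (714/169)cos 2x + (720/169)sin 2x


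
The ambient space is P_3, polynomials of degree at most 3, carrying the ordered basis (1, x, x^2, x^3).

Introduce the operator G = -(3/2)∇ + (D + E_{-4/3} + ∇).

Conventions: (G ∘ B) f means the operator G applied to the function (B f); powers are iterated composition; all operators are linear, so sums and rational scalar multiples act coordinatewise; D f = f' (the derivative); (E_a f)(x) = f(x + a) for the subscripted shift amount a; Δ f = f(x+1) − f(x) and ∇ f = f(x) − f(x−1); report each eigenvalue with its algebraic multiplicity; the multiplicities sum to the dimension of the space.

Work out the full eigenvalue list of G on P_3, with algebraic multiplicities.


image of 1: 1
image of x: x - 5/6
image of x^2: x^2 - (5/3)x + 41/18
image of x^3: x^3 - (5/2)x^2 + (41/6)x - 155/54
the matrix is upper triangular; its diagonal is (1, 1, 1, 1)
for a triangular matrix the eigenvalues are the diagonal entries, with algebraic multiplicity their repetition count

λ = 1 (multiplicity 4)


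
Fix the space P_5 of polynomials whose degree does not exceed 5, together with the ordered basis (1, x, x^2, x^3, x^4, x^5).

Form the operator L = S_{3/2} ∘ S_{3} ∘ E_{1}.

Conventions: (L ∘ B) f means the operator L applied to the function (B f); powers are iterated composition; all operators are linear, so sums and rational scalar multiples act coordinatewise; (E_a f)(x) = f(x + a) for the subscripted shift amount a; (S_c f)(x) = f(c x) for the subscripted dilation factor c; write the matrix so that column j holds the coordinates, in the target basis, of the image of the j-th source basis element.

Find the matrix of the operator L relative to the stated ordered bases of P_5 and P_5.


image of 1: 1
image of x: (9/2)x + 1
image of x^2: (81/4)x^2 + 9x + 1
image of x^3: (729/8)x^3 + (243/4)x^2 + (27/2)x + 1
image of x^4: (6561/16)x^4 + (729/2)x^3 + (243/2)x^2 + 18x + 1
image of x^5: (59049/32)x^5 + (32805/16)x^4 + (3645/4)x^3 + (405/2)x^2 + (45/2)x + 1
each image's coordinates form column j of the matrix

the matrix is [[1, 1, 1, 1, 1, 1]; [0, 9/2, 9, 27/2, 18, 45/2]; [0, 0, 81/4, 243/4, 243/2, 405/2]; [0, 0, 0, 729/8, 729/2, 3645/4]; [0, 0, 0, 0, 6561/16, 32805/16]; [0, 0, 0, 0, 0, 59049/32]] (rows listed top to bottom)
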